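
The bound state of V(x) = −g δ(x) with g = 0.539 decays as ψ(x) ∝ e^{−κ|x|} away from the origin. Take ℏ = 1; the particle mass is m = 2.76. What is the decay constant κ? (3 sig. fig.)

κ = 1.49

Integrating the TISE across x = 0 gives the cusp condition ψ'(0⁺) − ψ'(0⁻) = −(2mg/ℏ²)ψ(0).
With ψ ∝ e^{−κ|x|} this yields −2κ = −2mg/ℏ², so κ = mg/ℏ² = 1.488.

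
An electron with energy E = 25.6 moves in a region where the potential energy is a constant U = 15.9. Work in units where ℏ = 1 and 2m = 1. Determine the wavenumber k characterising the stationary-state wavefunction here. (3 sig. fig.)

k = 3.11

With E > U the solution is oscillatory, ψ ∝ e^{±ikx} with k = √(2m(E − U))/ℏ.
k = √(2 × 0.5 × 9.7) = 3.114.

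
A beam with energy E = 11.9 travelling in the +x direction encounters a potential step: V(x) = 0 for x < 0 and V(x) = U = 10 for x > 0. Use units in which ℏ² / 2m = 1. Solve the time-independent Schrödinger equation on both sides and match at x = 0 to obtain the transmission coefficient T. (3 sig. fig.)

T = 0.816

On each side the TISE gives plane waves with k = √(2m(E − V))/ℏ: k₁ = √(2·½·11.9) = 3.450, k₂ = √(2·½·1.9) = 1.378.
Continuity of ψ and ψ′ at the step yields the reflection amplitude r = (k₁ − k₂)/(k₁ + k₂) = 0.4290; thus R = |r|² = 0.1840, T = 0.8160.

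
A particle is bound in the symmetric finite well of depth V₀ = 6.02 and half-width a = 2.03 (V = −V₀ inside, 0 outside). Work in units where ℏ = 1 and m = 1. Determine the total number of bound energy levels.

N = 5

Define the well-strength parameter z₀ = (a/ℏ)√(2mV₀) = 2.03 × √(2·1·6.02) = 7.044.
A new bound state (alternating even/odd) appears each time z₀ passes a multiple of π/2, so N = ⌊2z₀/π⌋ + 1 = ⌊4.484⌋ + 1 = 5.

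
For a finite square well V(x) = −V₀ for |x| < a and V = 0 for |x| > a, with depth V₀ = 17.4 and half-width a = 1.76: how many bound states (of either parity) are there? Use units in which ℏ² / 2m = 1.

N = 5

The dimensionless depth is z₀ = a√(2mV₀)/ℏ = 1.76 × √(17.40) = 7.342.
The even/odd transcendental equations gain one root per π/2 in z₀, giving N = 1 + ⌊2z₀/π⌋ = 1 + ⌊4.674⌋ = 5.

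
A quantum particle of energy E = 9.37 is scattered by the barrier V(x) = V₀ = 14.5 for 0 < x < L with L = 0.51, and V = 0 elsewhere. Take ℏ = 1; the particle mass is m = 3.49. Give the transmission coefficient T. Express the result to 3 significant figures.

T = 0.00814

E < V₀: inside the barrier ψ ∝ e^{±κx} with κ = √(2m(V₀ − E))/ℏ = 5.984.
κL = 3.052, sinh(κL) = 10.55.
The exact tunnelling result is T⁻¹ = 1 + V₀² sinh²(κL) / [4E(V₀ − E)] = 122.8, so T = 0.00814.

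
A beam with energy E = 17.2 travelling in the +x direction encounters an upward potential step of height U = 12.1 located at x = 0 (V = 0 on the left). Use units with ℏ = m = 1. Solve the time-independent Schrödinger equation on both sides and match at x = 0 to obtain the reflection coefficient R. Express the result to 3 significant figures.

R = 0.0870

On each side the TISE gives plane waves with k = √(2m(E − V))/ℏ: k₁ = √(2·1·17.2) = 5.865, k₂ = √(2·1·5.1) = 3.194.
Matching ψ and ψ′ at x = 0 gives r = (k₁ − k₂)/(k₁ + k₂), so R = r² = 0.08696 and T = 1 − R = 0.9130.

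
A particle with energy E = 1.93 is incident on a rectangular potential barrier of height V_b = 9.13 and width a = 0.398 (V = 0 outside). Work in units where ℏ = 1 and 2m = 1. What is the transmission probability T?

E < V_b: inside the barrier ψ ∝ e^{±κx} with κ = √(2m(V_b − E))/ℏ = 2.683.
κa = 1.068, sinh(κa) = 1.283.
Matching ψ, ψ′ at both faces gives T = [1 + V_b² sinh²(κa) / (4E(V_b − E))]⁻¹ = 1/3.468 = 0.288.

T = 0.288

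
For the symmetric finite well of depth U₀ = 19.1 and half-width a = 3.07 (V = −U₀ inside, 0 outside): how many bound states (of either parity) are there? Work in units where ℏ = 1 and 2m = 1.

N = 9

Define the well-strength parameter z₀ = (a/ℏ)√(2mU₀) = 3.07 × √(2·0.5·19.1) = 13.42.
The even/odd transcendental equations gain one root per π/2 in z₀, giving N = 1 + ⌊2z₀/π⌋ = 1 + ⌊8.542⌋ = 9.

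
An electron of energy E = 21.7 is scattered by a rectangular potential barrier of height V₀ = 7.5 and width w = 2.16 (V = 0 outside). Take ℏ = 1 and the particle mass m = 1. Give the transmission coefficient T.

T = 0.967

Above the barrier the interior wavenumber is k₂ = √(2m(E − V₀))/ℏ = 5.329, giving phase k₂w = 11.51.
T = [1 + V₀² sin²(k₂w) / (4E(E − V₀))]⁻¹ = 1/1.035 = 0.967.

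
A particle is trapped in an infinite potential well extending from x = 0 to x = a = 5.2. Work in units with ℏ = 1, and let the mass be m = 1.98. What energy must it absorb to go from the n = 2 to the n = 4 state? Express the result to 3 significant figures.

E_n = n²π²ℏ²/(2ma²), so ΔE = (4² − 2²) π²ℏ²/(2ma²).
ΔE = 12 × π² / (2 × 1.98 × 5.2²) = 1.106.

ΔE = 1.11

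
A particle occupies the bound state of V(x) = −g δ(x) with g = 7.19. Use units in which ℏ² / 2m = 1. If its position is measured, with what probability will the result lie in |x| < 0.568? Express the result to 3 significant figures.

P = 0.983

The normalised bound state is ψ = √κ e^{−κ|x|} with κ = mg/ℏ² = 3.595.
P(|x| < d) = ∫_{−d}^{d} κ e^{−2κ|x|} dx = 1 − e^{−2κd} = 1 − e^{−4.084} = 0.9832.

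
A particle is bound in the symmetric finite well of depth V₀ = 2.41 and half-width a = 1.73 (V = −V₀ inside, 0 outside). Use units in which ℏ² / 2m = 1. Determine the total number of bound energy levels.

N = 2

The dimensionless depth is z₀ = a√(2mV₀)/ℏ = 1.73 × √(2.410) = 2.686.
A new bound state (alternating even/odd) appears each time z₀ passes a multiple of π/2, so N = ⌊2z₀/π⌋ + 1 = ⌊1.710⌋ + 1 = 2.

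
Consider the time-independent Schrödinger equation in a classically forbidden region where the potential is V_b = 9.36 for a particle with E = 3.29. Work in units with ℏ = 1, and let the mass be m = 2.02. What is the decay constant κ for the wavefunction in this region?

Since E < V_b the TISE in this region is ψ'' = κ²ψ with κ = √(2m(V_b − E))/ℏ.
κ = √(2 × 2.02 × 6.07) = 4.952.

κ = 4.95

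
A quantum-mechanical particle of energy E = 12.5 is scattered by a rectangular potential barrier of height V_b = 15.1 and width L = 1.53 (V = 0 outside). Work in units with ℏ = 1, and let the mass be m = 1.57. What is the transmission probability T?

T = 0.000364

E < V_b: inside the barrier ψ ∝ e^{±κx} with κ = √(2m(V_b − E))/ℏ = 2.857.
κL = 4.372, sinh(κL) = 39.58.
Matching ψ, ψ′ at both faces gives T = [1 + V_b² sinh²(κL) / (4E(V_b − E))]⁻¹ = 1/2749 = 0.000364.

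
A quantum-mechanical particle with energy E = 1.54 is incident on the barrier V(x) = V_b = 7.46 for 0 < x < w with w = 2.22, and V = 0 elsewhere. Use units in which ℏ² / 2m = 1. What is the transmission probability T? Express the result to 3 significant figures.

T = 0.0000533

E < V_b: inside the barrier ψ ∝ e^{±κx} with κ = √(2m(V_b − E))/ℏ = 2.433.
κw = 5.401, sinh(κw) = 110.9.
The exact tunnelling result is T⁻¹ = 1 + V_b² sinh²(κw) / [4E(V_b − E)] = 18760, so T = 0.0000533.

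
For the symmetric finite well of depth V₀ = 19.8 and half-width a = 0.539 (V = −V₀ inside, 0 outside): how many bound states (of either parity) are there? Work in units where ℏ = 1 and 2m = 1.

The dimensionless depth is z₀ = a√(2mV₀)/ℏ = 0.539 × √(19.80) = 2.398.
A new bound state (alternating even/odd) appears each time z₀ passes a multiple of π/2, so N = ⌊2z₀/π⌋ + 1 = ⌊1.527⌋ + 1 = 2.

N = 2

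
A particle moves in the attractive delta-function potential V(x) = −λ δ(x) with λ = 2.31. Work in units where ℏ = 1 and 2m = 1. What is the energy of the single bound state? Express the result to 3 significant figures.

E = -1.33

For x ≠ 0 the bound state is ψ ∝ e^{−κ|x|}; integrating the TISE across the delta gives the cusp condition 2κ = 2mλ/ℏ², so κ = 1.155.
Then E = −ℏ²κ²/(2m) = −mλ²/(2ℏ²) = -1.334.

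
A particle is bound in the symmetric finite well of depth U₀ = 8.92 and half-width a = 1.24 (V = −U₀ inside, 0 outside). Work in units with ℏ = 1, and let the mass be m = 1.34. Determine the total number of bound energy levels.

N = 4

The dimensionless depth is z₀ = a√(2mU₀)/ℏ = 1.24 × √(23.91) = 6.063.
The even/odd transcendental equations gain one root per π/2 in z₀, giving N = 1 + ⌊2z₀/π⌋ = 1 + ⌊3.860⌋ = 4.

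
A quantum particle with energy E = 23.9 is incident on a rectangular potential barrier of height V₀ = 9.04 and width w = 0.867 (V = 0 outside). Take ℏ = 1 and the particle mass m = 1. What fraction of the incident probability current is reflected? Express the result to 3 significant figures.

Above the barrier the interior wavenumber is k₂ = √(2m(E − V₀))/ℏ = 5.452, giving phase k₂w = 4.727.
Matching at both interfaces gives T⁻¹ = 1 + V₀² sin²(k₂w) / [4E(E − V₀)] = 1.058, hence T = 0.946.
R = 1 − T = 0.0544.

R = 0.0544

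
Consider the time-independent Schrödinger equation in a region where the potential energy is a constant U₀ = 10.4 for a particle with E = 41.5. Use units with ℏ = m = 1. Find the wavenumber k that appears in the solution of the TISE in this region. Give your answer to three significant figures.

With E > U₀ the solution is oscillatory, ψ ∝ e^{±ikx} with k = √(2m(E − U₀))/ℏ.
k = √(2 × 1 × 31.1) = 7.887.

k = 7.89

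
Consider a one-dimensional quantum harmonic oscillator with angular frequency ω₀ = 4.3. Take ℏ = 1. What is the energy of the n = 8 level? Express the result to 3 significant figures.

The oscillator eigenvalues are E_n = ℏω₀(n + ½), so E_8 = 4.3 × 8.5 = 36.55.

E = 36.6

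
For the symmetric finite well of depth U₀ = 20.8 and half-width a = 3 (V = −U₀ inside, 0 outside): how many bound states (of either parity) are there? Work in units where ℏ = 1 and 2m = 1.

Define the well-strength parameter z₀ = (a/ℏ)√(2mU₀) = 3 × √(2·0.5·20.8) = 13.68.
A new bound state (alternating even/odd) appears each time z₀ passes a multiple of π/2, so N = ⌊2z₀/π⌋ + 1 = ⌊8.710⌋ + 1 = 9.

N = 9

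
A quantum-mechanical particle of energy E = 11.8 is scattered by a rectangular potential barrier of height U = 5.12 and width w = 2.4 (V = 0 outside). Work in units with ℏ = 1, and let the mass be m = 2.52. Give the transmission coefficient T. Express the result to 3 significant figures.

T = 0.926

Above the barrier the interior wavenumber is k₂ = √(2m(E − U))/ℏ = 5.802, giving phase k₂w = 13.93.
Matching at both interfaces gives T⁻¹ = 1 + U² sin²(k₂w) / [4E(E − U)] = 1.079, hence T = 0.926.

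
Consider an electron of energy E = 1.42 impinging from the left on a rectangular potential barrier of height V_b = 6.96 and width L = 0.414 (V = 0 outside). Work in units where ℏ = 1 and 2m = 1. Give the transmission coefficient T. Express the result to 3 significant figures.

E < V_b: inside the barrier ψ ∝ e^{±κx} with κ = √(2m(V_b − E))/ℏ = 2.354.
κL = 0.9744, sinh(κL) = 1.136.
Matching ψ, ψ′ at both faces gives T = [1 + V_b² sinh²(κL) / (4E(V_b − E))]⁻¹ = 1/2.987 = 0.335.

T = 0.335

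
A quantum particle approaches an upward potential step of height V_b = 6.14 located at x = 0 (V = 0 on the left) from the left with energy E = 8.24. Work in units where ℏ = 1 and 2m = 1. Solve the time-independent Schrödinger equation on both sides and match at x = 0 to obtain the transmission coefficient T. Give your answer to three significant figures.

On each side the TISE gives plane waves with k = √(2m(E − V))/ℏ: k₁ = √(2·½·8.24) = 2.871, k₂ = √(2·½·2.1) = 1.449.
Matching ψ and ψ′ at x = 0 gives r = (k₁ − k₂)/(k₁ + k₂), so R = r² = 0.1083 and T = 1 − R = 0.8917.

T = 0.892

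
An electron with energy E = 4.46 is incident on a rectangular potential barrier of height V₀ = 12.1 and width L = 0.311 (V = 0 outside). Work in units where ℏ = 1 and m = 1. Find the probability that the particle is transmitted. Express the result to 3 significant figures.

E < V₀: inside the barrier ψ ∝ e^{±κx} with κ = √(2m(V₀ − E))/ℏ = 3.909.
κL = 1.216, sinh(κL) = 1.538.
Matching ψ, ψ′ at both faces gives T = [1 + V₀² sinh²(κL) / (4E(V₀ − E))]⁻¹ = 1/3.541 = 0.282.

T = 0.282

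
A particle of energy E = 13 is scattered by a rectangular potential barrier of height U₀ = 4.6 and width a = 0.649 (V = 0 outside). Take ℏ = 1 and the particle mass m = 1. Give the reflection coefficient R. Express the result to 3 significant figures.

R = 0.0103

Above the barrier the interior wavenumber is k₂ = √(2m(E − U₀))/ℏ = 4.099, giving phase k₂a = 2.660.
T = [1 + U₀² sin²(k₂a) / (4E(E − U₀))]⁻¹ = 1/1.010 = 0.990.
R = 1 − T = 0.0103.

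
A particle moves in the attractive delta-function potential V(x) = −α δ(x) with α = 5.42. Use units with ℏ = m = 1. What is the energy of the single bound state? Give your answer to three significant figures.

E = -14.7

For x ≠ 0 the bound state is ψ ∝ e^{−κ|x|}; integrating the TISE across the delta gives the cusp condition 2κ = 2mα/ℏ², so κ = 5.420.
Then E = −ℏ²κ²/(2m) = −mα²/(2ℏ²) = -14.69.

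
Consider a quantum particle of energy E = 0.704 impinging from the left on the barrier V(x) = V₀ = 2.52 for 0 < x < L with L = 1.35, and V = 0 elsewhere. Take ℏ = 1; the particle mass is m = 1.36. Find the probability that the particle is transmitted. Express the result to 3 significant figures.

T = 0.00795

E < V₀: inside the barrier ψ ∝ e^{±κx} with κ = √(2m(V₀ − E))/ℏ = 2.223.
κL = 3.000, sinh(κL) = 10.02.
Matching ψ, ψ′ at both faces gives T = [1 + V₀² sinh²(κL) / (4E(V₀ − E))]⁻¹ = 1/125.7 = 0.00795.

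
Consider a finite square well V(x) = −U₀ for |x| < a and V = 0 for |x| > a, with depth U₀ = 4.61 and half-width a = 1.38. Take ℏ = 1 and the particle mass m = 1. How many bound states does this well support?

N = 3

The dimensionless depth is z₀ = a√(2mU₀)/ℏ = 1.38 × √(9.220) = 4.190.
The even/odd transcendental equations gain one root per π/2 in z₀, giving N = 1 + ⌊2z₀/π⌋ = 1 + ⌊2.668⌋ = 3.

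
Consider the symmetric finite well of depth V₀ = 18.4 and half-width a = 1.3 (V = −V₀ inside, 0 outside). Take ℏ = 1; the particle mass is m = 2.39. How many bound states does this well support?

The dimensionless depth is z₀ = a√(2mV₀)/ℏ = 1.3 × √(87.95) = 12.19.
The even/odd transcendental equations gain one root per π/2 in z₀, giving N = 1 + ⌊2z₀/π⌋ = 1 + ⌊7.762⌋ = 8.

N = 8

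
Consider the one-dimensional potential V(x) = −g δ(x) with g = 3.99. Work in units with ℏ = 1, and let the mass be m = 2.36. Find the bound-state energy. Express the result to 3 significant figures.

The bound state is ψ(x) = √κ e^{−κ|x|}. The derivative jump ψ'(0⁺) − ψ'(0⁻) = −(2mg/ℏ²)ψ(0) fixes κ = mg/ℏ² = 9.416.
Then E = −ℏ²κ²/(2m) = −mg²/(2ℏ²) = -18.79.

E = -18.8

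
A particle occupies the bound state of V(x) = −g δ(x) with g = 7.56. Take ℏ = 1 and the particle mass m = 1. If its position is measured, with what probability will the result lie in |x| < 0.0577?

The normalised bound state is ψ = √κ e^{−κ|x|} with κ = mg/ℏ² = 7.560.
P(|x| < d) = ∫_{−d}^{d} κ e^{−2κ|x|} dx = 1 − e^{−2κd} = 1 − e^{−0.8724} = 0.5821.

P = 0.582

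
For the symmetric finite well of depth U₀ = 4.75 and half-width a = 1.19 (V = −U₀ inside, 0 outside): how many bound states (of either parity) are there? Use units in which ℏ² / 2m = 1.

N = 2

Define the well-strength parameter z₀ = (a/ℏ)√(2mU₀) = 1.19 × √(2·0.5·4.75) = 2.594.
A new bound state (alternating even/odd) appears each time z₀ passes a multiple of π/2, so N = ⌊2z₀/π⌋ + 1 = ⌊1.651⌋ + 1 = 2.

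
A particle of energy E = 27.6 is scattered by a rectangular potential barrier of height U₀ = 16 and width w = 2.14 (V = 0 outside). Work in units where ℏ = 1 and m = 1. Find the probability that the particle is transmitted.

Above the barrier the interior wavenumber is k₂ = √(2m(E − U₀))/ℏ = 4.817, giving phase k₂w = 10.31.
Matching at both interfaces gives T⁻¹ = 1 + U₀² sin²(k₂w) / [4E(E − U₀)] = 1.119, hence T = 0.893.

T = 0.893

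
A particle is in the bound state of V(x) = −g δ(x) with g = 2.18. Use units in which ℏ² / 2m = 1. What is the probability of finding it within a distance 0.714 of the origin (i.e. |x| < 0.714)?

The normalised bound state is ψ = √κ e^{−κ|x|} with κ = mg/ℏ² = 1.090.
P(|x| < d) = ∫_{−d}^{d} κ e^{−2κ|x|} dx = 1 − e^{−2κd} = 1 − e^{−1.557} = 0.7891.

P = 0.789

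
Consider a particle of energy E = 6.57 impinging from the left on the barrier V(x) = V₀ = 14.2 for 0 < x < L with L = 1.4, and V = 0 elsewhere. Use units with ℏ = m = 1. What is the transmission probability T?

T = 0.0000707

E < V₀: inside the barrier ψ ∝ e^{±κx} with κ = √(2m(V₀ − E))/ℏ = 3.906.
κL = 5.469, sinh(κL) = 118.6.
Matching ψ, ψ′ at both faces gives T = [1 + V₀² sinh²(κL) / (4E(V₀ − E))]⁻¹ = 1/14150 = 0.0000707.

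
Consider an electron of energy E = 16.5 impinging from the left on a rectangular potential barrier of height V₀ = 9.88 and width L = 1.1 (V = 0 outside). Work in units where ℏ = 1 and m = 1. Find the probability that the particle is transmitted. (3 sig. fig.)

E > V₀: inside the barrier k₂ = √(2m(E − V₀))/ℏ = 3.639, k₂L = 4.003.
T = [1 + V₀² sin²(k₂L) / (4E(E − V₀))]⁻¹ = 1/1.129 = 0.886.

T = 0.886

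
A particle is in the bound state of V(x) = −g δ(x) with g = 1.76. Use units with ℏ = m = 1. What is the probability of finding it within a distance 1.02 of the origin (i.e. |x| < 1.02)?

The normalised bound state is ψ = √κ e^{−κ|x|} with κ = mg/ℏ² = 1.760.
P(|x| < d) = ∫_{−d}^{d} κ e^{−2κ|x|} dx = 1 − e^{−2κd} = 1 − e^{−3.590} = 0.9724.

P = 0.972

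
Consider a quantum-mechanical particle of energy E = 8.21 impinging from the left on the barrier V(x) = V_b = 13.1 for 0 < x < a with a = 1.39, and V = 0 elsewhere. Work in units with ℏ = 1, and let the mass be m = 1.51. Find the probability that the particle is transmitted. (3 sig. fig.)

T = 0.0000858

Since E < V_b the interior solution is evanescent with decay constant κ = √(2m(V_b − E))/ℏ = 3.843.
κa = 5.342, sinh(κa) = 104.4.
Matching ψ, ψ′ at both faces gives T = [1 + V_b² sinh²(κa) / (4E(V_b − E))]⁻¹ = 1/11650 = 0.0000858.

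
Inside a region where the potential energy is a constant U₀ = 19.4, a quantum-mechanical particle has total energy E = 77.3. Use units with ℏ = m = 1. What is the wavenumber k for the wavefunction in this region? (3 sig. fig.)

k = 10.8

With E > U₀ the solution is oscillatory, ψ ∝ e^{±ikx} with k = √(2m(E − U₀))/ℏ.
k = √(2 × 1 × 57.9) = 10.76.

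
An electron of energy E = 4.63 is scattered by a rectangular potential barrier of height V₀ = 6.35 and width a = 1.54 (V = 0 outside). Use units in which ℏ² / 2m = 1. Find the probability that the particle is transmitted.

E < V₀: inside the barrier ψ ∝ e^{±κx} with κ = √(2m(V₀ − E))/ℏ = 1.311.
κa = 2.020, sinh(κa) = 3.702.
Matching ψ, ψ′ at both faces gives T = [1 + V₀² sinh²(κa) / (4E(V₀ − E))]⁻¹ = 1/18.34 = 0.0545.

T = 0.0545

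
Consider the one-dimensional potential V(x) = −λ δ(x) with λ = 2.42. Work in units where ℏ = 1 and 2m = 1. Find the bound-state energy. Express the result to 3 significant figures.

E = -1.46

For x ≠ 0 the bound state is ψ ∝ e^{−κ|x|}; integrating the TISE across the delta gives the cusp condition 2κ = 2mλ/ℏ², so κ = 1.210.
Then E = −ℏ²κ²/(2m) = −mλ²/(2ℏ²) = -1.464.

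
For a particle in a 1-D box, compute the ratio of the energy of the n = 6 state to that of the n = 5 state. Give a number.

Since E_n ∝ n², the ratio is (6/5)² = 1.44.

1.44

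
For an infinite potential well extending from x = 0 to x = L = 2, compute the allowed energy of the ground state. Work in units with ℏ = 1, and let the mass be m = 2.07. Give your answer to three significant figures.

The infinite-well eigenfunctions ψ_n = √(2/L) sin(nπx/L) vanish at both walls, giving E_n = n²π²ℏ²/(2mL²).
E_1 = 1² × π² / (2 × 2.07 × 2²) = 0.5960.

E = 0.596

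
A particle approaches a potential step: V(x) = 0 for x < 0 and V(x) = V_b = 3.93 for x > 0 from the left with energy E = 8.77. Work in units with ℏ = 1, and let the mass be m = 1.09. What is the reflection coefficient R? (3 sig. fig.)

R = 0.0218

On each side the TISE gives plane waves with k = √(2m(E − V))/ℏ: k₁ = √(2·1.09·8.77) = 4.372, k₂ = √(2·1.09·4.84) = 3.248.
Continuity of ψ and ψ′ at the step yields the reflection amplitude r = (k₁ − k₂)/(k₁ + k₂) = 0.1475; thus R = |r|² = 0.02176, T = 0.9782.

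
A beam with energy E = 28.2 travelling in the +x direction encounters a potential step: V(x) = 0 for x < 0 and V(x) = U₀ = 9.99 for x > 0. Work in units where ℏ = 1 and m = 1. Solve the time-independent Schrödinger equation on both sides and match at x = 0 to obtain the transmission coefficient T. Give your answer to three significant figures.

T = 0.988

The wavenumbers are k₁ = √(2mE)/ℏ = 7.510 on the left and k₂ = √(2m(E − U₀))/ℏ = 6.035 on the right.
Continuity of ψ and ψ′ at the step yields the reflection amplitude r = (k₁ − k₂)/(k₁ + k₂) = 0.1089; thus R = |r|² = 0.01186, T = 0.9881.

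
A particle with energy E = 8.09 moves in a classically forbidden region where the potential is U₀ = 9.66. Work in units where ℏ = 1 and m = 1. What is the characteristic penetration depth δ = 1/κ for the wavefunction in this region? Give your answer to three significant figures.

δ = 0.564

Since E < U₀ the TISE in this region is ψ'' = κ²ψ with κ = √(2m(U₀ − E))/ℏ.
κ = √(2 × 1 × 1.57) = 1.772. The penetration depth is δ = 1/κ = 0.564.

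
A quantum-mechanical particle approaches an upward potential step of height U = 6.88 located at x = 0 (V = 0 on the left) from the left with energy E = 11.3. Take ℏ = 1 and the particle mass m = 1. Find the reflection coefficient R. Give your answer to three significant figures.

On each side the TISE gives plane waves with k = √(2m(E − V))/ℏ: k₁ = √(2·1·11.3) = 4.754, k₂ = √(2·1·4.42) = 2.973.
Continuity of ψ and ψ′ at the step yields the reflection amplitude r = (k₁ − k₂)/(k₁ + k₂) = 0.2305; thus R = |r|² = 0.05311, T = 0.9469.

R = 0.0531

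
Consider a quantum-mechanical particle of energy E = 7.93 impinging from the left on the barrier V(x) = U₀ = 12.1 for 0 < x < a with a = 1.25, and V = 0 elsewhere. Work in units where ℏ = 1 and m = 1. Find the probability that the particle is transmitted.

E < U₀: inside the barrier ψ ∝ e^{±κx} with κ = √(2m(U₀ − E))/ℏ = 2.888.
κa = 3.610, sinh(κa) = 18.47.
Matching ψ, ψ′ at both faces gives T = [1 + U₀² sinh²(κa) / (4E(U₀ − E))]⁻¹ = 1/378.5 = 0.00264.

T = 0.00264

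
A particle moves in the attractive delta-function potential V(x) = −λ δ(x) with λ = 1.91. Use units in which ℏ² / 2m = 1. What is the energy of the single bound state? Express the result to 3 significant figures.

E = -0.912

The bound state is ψ(x) = √κ e^{−κ|x|}. The derivative jump ψ'(0⁺) − ψ'(0⁻) = −(2mλ/ℏ²)ψ(0) fixes κ = mλ/ℏ² = 0.9550.
Then E = −ℏ²κ²/(2m) = −mλ²/(2ℏ²) = -0.9120.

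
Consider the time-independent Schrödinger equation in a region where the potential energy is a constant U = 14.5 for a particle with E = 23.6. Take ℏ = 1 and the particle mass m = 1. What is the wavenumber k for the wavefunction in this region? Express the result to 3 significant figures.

With E > U the solution is oscillatory, ψ ∝ e^{±ikx} with k = √(2m(E − U))/ℏ.
k = √(2 × 1 × 9.1) = 4.266.

k = 4.27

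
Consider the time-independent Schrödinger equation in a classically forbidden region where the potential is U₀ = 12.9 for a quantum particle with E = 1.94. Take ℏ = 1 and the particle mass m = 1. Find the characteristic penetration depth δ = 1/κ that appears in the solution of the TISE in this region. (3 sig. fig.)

Since E < U₀ the TISE in this region is ψ'' = κ²ψ with κ = √(2m(U₀ − E))/ℏ.
κ = √(2 × 1 × 10.96) = 4.682. The penetration depth is δ = 1/κ = 0.214.

δ = 0.214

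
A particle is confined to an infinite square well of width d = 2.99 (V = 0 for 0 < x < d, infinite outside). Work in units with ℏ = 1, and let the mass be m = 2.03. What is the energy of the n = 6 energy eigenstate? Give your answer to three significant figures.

E = 9.79

The infinite-well eigenfunctions ψ_n = √(2/d) sin(nπx/d) vanish at both walls, giving E_n = n²π²ℏ²/(2md²).
E_6 = 6² × π² / (2 × 2.03 × 2.99²) = 9.789.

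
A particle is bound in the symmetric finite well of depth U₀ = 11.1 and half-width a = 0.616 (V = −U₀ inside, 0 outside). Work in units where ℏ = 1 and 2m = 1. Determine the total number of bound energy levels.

N = 2

Define the well-strength parameter z₀ = (a/ℏ)√(2mU₀) = 0.616 × √(2·0.5·11.1) = 2.052.
The even/odd transcendental equations gain one root per π/2 in z₀, giving N = 1 + ⌊2z₀/π⌋ = 1 + ⌊1.307⌋ = 2.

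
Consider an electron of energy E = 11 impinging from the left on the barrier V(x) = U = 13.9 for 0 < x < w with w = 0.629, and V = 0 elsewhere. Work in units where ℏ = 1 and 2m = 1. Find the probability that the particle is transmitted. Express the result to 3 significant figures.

E < U: inside the barrier ψ ∝ e^{±κx} with κ = √(2m(U − E))/ℏ = 1.703.
κw = 1.071, sinh(κw) = 1.288.
Matching ψ, ψ′ at both faces gives T = [1 + U² sinh²(κw) / (4E(U − E))]⁻¹ = 1/3.512 = 0.285.

T = 0.285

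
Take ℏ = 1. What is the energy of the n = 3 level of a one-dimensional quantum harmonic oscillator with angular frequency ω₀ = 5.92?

E = 20.7

The oscillator eigenvalues are E_n = ℏω₀(n + ½), so E_3 = 5.92 × 3.5 = 20.72.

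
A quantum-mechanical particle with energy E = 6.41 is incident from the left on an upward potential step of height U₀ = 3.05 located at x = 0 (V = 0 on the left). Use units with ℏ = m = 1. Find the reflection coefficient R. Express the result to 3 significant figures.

The wavenumbers are k₁ = √(2mE)/ℏ = 3.581 on the left and k₂ = √(2m(E − U₀))/ℏ = 2.592 on the right.
Continuity of ψ and ψ′ at the step yields the reflection amplitude r = (k₁ − k₂)/(k₁ + k₂) = 0.1601; thus R = |r|² = 0.02563, T = 0.9744.

R = 0.0256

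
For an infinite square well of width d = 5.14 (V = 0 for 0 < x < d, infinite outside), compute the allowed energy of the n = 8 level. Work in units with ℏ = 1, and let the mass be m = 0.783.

E = 15.3

The infinite-well eigenfunctions ψ_n = √(2/d) sin(nπx/d) vanish at both walls, giving E_n = n²π²ℏ²/(2md²).
E_8 = 8² × π² / (2 × 0.783 × 5.14²) = 15.27.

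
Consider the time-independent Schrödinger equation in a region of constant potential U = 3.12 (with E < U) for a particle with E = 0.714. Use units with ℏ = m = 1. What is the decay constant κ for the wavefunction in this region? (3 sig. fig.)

κ = 2.19

Since E < U the TISE in this region is ψ'' = κ²ψ with κ = √(2m(U − E))/ℏ.
κ = √(2 × 1 × 2.406) = 2.194.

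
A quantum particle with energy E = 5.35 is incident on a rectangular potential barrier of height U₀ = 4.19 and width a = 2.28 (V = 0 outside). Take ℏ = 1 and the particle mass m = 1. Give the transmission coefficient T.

E > U₀: inside the barrier k₂ = √(2m(E − U₀))/ℏ = 1.523, k₂a = 3.473.
Matching at both interfaces gives T⁻¹ = 1 + U₀² sin²(k₂a) / [4E(E − U₀)] = 1.075, hence T = 0.930.

T = 0.930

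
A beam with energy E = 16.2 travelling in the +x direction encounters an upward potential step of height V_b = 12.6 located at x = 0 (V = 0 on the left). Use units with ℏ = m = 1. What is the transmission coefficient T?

T = 0.871

The wavenumbers are k₁ = √(2mE)/ℏ = 5.692 on the left and k₂ = √(2m(E − V_b))/ℏ = 2.683 on the right.
Matching ψ and ψ′ at x = 0 gives r = (k₁ − k₂)/(k₁ + k₂), so R = r² = 0.1291 and T = 1 − R = 0.8709.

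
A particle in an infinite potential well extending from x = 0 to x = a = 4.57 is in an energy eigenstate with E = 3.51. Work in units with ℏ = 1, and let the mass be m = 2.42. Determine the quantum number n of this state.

From E_n = n²π²ℏ²/(2ma²) invert to n = √(2ma²E)/(πℏ).
n = (4.57/π) × √(2 × 2.42 × 3.51) = 5.996 → n = 6.

n = 6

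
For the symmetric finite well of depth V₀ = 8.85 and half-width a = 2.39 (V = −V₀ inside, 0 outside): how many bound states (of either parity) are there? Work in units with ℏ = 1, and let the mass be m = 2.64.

Define the well-strength parameter z₀ = (a/ℏ)√(2mV₀) = 2.39 × √(2·2.64·8.85) = 16.34.
The even/odd transcendental equations gain one root per π/2 in z₀, giving N = 1 + ⌊2z₀/π⌋ = 1 + ⌊10.40⌋ = 11.

N = 11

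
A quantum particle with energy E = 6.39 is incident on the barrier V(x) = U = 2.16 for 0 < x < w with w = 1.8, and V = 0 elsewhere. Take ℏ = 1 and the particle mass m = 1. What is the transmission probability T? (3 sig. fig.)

E > U: inside the barrier k₂ = √(2m(E − U))/ℏ = 2.909, k₂w = 5.235.
T = [1 + U² sin²(k₂w) / (4E(E − U))]⁻¹ = 1/1.032 = 0.969.

T = 0.969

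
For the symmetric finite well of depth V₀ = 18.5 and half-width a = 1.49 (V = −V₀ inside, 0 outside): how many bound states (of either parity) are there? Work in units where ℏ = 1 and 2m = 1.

Define the well-strength parameter z₀ = (a/ℏ)√(2mV₀) = 1.49 × √(2·0.5·18.5) = 6.409.
The even/odd transcendental equations gain one root per π/2 in z₀, giving N = 1 + ⌊2z₀/π⌋ = 1 + ⌊4.080⌋ = 5.

N = 5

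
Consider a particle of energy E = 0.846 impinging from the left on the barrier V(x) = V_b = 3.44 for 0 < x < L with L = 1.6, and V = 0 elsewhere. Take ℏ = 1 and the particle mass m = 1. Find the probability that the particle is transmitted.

E < V_b: inside the barrier ψ ∝ e^{±κx} with κ = √(2m(V_b − E))/ℏ = 2.278.
κL = 3.644, sinh(κL) = 19.12.
The exact tunnelling result is T⁻¹ = 1 + V_b² sinh²(κL) / [4E(V_b − E)] = 493.6, so T = 0.00203.

T = 0.00203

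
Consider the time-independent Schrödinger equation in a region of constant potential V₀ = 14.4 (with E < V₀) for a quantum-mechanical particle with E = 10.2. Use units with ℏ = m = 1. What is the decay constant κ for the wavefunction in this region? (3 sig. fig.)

Since E < V₀ the TISE in this region is ψ'' = κ²ψ with κ = √(2m(V₀ − E))/ℏ.
κ = √(2 × 1 × 4.2) = 2.898.

κ = 2.90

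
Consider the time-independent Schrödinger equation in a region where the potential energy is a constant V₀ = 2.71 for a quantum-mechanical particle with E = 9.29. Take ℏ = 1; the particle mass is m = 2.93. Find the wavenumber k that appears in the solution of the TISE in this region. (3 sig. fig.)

k = 6.21

With E > V₀ the solution is oscillatory, ψ ∝ e^{±ikx} with k = √(2m(E − V₀))/ℏ.
k = √(2 × 2.93 × 6.58) = 6.210.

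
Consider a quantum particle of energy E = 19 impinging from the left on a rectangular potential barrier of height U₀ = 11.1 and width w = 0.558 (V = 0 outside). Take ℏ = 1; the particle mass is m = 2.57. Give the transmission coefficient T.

T = 0.968

Above the barrier the interior wavenumber is k₂ = √(2m(E − U₀))/ℏ = 6.372, giving phase k₂w = 3.556.
T = [1 + U₀² sin²(k₂w) / (4E(E − U₀))]⁻¹ = 1/1.033 = 0.968.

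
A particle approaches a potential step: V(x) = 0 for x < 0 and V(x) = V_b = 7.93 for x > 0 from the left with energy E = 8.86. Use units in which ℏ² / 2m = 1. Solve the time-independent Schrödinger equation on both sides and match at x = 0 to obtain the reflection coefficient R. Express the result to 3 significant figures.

R = 0.261

On each side the TISE gives plane waves with k = √(2m(E − V))/ℏ: k₁ = √(2·½·8.86) = 2.977, k₂ = √(2·½·0.93) = 0.9644.
Continuity of ψ and ψ′ at the step yields the reflection amplitude r = (k₁ − k₂)/(k₁ + k₂) = 0.5106; thus R = |r|² = 0.2607, T = 0.7393.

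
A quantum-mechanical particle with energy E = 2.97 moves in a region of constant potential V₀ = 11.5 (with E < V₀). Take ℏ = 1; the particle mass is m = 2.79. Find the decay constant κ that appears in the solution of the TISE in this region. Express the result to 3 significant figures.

κ = 6.90

Since E < V₀ the TISE in this region is ψ'' = κ²ψ with κ = √(2m(V₀ − E))/ℏ.
κ = √(2 × 2.79 × 8.53) = 6.899.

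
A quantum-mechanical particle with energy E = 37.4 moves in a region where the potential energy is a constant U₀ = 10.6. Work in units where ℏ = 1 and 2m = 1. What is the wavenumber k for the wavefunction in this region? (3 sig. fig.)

k = 5.18

With E > U₀ the solution is oscillatory, ψ ∝ e^{±ikx} with k = √(2m(E − U₀))/ℏ.
k = √(2 × 0.5 × 26.8) = 5.177.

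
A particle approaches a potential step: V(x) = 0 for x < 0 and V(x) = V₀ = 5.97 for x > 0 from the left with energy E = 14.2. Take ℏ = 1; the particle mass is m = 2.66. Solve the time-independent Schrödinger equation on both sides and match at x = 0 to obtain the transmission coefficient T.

On each side the TISE gives plane waves with k = √(2m(E − V))/ℏ: k₁ = √(2·2.66·14.2) = 8.692, k₂ = √(2·2.66·8.23) = 6.617.
Continuity of ψ and ψ′ at the step yields the reflection amplitude r = (k₁ − k₂)/(k₁ + k₂) = 0.1355; thus R = |r|² = 0.01837, T = 0.9816.

T = 0.982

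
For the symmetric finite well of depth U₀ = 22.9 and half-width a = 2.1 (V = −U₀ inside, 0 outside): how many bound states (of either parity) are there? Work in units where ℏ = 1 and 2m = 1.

Define the well-strength parameter z₀ = (a/ℏ)√(2mU₀) = 2.1 × √(2·0.5·22.9) = 10.05.
A new bound state (alternating even/odd) appears each time z₀ passes a multiple of π/2, so N = ⌊2z₀/π⌋ + 1 = ⌊6.398⌋ + 1 = 7.

N = 7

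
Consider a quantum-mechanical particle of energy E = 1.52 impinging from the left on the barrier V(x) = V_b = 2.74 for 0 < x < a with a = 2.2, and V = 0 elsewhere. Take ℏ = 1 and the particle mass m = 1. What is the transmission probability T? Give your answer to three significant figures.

T = 0.00408

Since E < V_b the interior solution is evanescent with decay constant κ = √(2m(V_b − E))/ℏ = 1.562.
κa = 3.437, sinh(κa) = 15.52.
The exact tunnelling result is T⁻¹ = 1 + V_b² sinh²(κa) / [4E(V_b − E)] = 244.9, so T = 0.00408.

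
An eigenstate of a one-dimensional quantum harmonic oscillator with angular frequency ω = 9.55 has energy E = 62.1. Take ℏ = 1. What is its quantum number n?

Invert E_n = (n + ½)ℏω: n = E/ℏω − ½ = 6.003, so n = 6.

n = 6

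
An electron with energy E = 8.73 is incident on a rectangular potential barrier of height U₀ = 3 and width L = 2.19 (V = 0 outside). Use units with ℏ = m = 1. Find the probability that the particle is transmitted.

E > U₀: inside the barrier k₂ = √(2m(E − U₀))/ℏ = 3.385, k₂L = 7.414.
Matching at both interfaces gives T⁻¹ = 1 + U₀² sin²(k₂L) / [4E(E − U₀)] = 1.037, hence T = 0.964.

T = 0.964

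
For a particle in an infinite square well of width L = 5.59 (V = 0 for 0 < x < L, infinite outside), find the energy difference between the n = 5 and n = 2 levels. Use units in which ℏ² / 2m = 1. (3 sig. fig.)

ΔE = 6.63

E_n = n²π²ℏ²/(2mL²), so ΔE = (5² − 2²) π²ℏ²/(2mL²).
ΔE = 21 × π² / (2 × 0.5 × 5.59²) = 6.633.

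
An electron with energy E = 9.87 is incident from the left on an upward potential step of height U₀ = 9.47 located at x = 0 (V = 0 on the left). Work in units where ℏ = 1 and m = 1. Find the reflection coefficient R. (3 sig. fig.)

R = 0.442

The wavenumbers are k₁ = √(2mE)/ℏ = 4.443 on the left and k₂ = √(2m(E − U₀))/ℏ = 0.8944 on the right.
Matching ψ and ψ′ at x = 0 gives r = (k₁ − k₂)/(k₁ + k₂), so R = r² = 0.4420 and T = 1 − R = 0.5580.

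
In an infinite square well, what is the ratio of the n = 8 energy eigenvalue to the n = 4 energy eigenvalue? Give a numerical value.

Since E_n ∝ n², the ratio is (8/4)² = 4.

4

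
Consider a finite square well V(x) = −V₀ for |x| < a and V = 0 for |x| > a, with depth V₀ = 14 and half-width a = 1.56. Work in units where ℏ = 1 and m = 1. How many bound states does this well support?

Define the well-strength parameter z₀ = (a/ℏ)√(2mV₀) = 1.56 × √(2·1·14) = 8.255.
The even/odd transcendental equations gain one root per π/2 in z₀, giving N = 1 + ⌊2z₀/π⌋ = 1 + ⌊5.255⌋ = 6.

N = 6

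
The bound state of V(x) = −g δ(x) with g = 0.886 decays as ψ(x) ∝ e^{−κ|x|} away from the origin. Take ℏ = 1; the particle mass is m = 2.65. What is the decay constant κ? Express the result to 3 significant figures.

Integrating the TISE across x = 0 gives the cusp condition ψ'(0⁺) − ψ'(0⁻) = −(2mg/ℏ²)ψ(0).
With ψ ∝ e^{−κ|x|} this yields −2κ = −2mg/ℏ², so κ = mg/ℏ² = 2.348.

κ = 2.35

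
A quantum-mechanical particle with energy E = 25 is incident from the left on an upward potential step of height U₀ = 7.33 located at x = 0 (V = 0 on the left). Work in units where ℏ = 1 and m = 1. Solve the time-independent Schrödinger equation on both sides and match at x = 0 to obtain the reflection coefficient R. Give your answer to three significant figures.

R = 0.00749

The wavenumbers are k₁ = √(2mE)/ℏ = 7.071 on the left and k₂ = √(2m(E − U₀))/ℏ = 5.945 on the right.
Matching ψ and ψ′ at x = 0 gives r = (k₁ − k₂)/(k₁ + k₂), so R = r² = 0.007488 and T = 1 − R = 0.9925.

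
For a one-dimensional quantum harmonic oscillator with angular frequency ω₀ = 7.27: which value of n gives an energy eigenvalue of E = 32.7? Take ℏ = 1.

Invert E_n = (n + ½)ℏω₀: n = E/ℏω₀ − ½ = 3.998, so n = 4.

n = 4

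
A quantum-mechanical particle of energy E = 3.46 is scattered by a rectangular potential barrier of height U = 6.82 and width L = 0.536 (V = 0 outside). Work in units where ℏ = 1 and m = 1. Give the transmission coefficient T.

E < U: inside the barrier ψ ∝ e^{±κx} with κ = √(2m(U − E))/ℏ = 2.592.
κL = 1.389, sinh(κL) = 1.882.
The exact tunnelling result is T⁻¹ = 1 + U² sinh²(κL) / [4E(U − E)] = 4.542, so T = 0.220.

T = 0.220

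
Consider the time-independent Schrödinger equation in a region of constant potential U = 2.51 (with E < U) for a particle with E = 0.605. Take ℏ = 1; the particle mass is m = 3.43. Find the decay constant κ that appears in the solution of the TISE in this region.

κ = 3.62

Since E < U the TISE in this region is ψ'' = κ²ψ with κ = √(2m(U − E))/ℏ.
κ = √(2 × 3.43 × 1.905) = 3.615.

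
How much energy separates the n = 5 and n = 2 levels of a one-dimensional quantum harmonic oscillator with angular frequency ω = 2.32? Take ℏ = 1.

ΔE = 6.96

E_n = ℏω(n + ½), so ΔE = (5 − 2) ℏω = 3 × 2.32 = 6.960.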